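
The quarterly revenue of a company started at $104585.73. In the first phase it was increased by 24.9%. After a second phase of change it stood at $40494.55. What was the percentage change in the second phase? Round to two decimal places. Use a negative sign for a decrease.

-69.00%

After the first phase: $104585.73 × 1.249 = $130627.57677.
Second-phase multiplier: $40494.55 ÷ $130627.57677 ≈ 0.31.
That is a change of -69.00%.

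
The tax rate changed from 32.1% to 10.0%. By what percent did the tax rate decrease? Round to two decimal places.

The change is 10.0 − 32.1 = -22.1 percentage points.
Relative to the original 32.1%, that is -22.1 ÷ 32.1 ≈ -68.85%.
So the tax rate fell by 68.85%.

68.85%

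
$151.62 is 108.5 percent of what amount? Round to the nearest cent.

$139.74

$151.62 ÷ 1.085 ≈ $139.74.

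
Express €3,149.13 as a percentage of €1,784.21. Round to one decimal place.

176.5%

€3,149.13 ÷ €1,784.21 ≈ 176.5%.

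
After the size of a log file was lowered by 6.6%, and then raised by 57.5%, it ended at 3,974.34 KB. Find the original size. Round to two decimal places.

2,701.70 KB

The overall multiplier applied was 0.934 × 1.575 = 1.47105.
So the original size was 3,974.34 ÷ 1.47105 ≈ 2,701.70 KB.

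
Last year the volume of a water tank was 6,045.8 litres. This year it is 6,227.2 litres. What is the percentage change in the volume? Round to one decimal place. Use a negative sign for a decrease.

3.0%

Change: 6,227.2 − 6,045.8 = 181.4.
Relative to the original: 181.4 ÷ 6,045.8 ≈ 3.0%.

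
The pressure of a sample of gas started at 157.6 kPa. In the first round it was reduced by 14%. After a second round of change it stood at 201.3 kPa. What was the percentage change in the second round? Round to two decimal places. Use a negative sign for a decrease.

After the first round: 157.6 × 0.86 = 135.536.
Second-round multiplier: 201.3 ÷ 135.536 ≈ 1.485214.
That is a change of 48.52%.

48.52%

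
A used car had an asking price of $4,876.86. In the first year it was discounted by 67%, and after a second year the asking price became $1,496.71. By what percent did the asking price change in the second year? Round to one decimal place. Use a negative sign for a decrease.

-7.0%

After the first year: $4,876.86 × 0.33 = $1609.3638.
Second-year multiplier: $1,496.71 ÷ $1609.3638 ≈ 0.93.
That is a change of -7.0%.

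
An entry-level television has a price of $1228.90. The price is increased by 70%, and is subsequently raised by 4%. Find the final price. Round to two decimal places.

$2172.70

After the 70% increase: $1228.90 × 1.7 = $2089.13.
Apply the 4% increase: $2089.13 × 1.04 = $2172.6952 ≈ $2172.70.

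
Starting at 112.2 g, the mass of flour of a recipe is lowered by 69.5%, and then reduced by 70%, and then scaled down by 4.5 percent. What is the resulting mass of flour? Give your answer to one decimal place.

9.8 g

Each change multiplies by a factor: 0.305 × 0.3 × 0.955 = 0.0873825.
112.2 × 0.0873825 = 9.8043165 ≈ 9.8.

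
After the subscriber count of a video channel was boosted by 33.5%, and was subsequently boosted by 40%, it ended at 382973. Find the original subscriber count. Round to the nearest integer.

Undoing the 40% increase: 382973 ÷ 1.4 ≈ 273552.142857.
Undoing the 33.5% increase: 273552.142857 ÷ 1.335 ≈ 204908.

204908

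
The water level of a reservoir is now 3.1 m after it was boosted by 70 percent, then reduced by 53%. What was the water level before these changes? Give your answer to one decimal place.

Undoing the 53% decrease: 3.1 ÷ 0.47 ≈ 6.595745.
Undoing the 70% increase: 6.595745 ÷ 1.7 ≈ 3.9 m.

3.9 m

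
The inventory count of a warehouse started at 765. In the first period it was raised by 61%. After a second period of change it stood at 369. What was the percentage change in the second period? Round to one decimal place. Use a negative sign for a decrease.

After the first period: 765 × 1.61 = 1231.65.
Second-period multiplier: 369 ÷ 1231.65 ≈ 0.2996.
That is a change of -70.0%.

-70.0%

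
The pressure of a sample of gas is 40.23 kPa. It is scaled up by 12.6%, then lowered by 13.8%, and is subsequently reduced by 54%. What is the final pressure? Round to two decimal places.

Each change multiplies by a factor: 1.126 × 0.862 × 0.46 = 0.44648152.
40.23 × 0.44648152 = 17.9619515496 ≈ 17.96.

17.96 kPa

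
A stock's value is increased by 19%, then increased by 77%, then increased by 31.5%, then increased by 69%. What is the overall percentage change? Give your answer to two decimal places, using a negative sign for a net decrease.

368.09%

The combined multiplier is 1.19 × 1.77 × 1.315 × 1.69 = 4.680935805.
That corresponds to an increase of 368.09%.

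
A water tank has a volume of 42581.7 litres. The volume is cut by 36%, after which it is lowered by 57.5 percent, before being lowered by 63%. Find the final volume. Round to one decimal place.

Each change multiplies by a factor: 0.64 × 0.425 × 0.37 = 0.10064.
42581.7 × 0.10064 = 4285.422288 ≈ 4285.4.

4285.4 litres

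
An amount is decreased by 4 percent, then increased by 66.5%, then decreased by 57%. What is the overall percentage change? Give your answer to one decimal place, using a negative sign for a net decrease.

-31.3%

The combined multiplier is 0.96 × 1.665 × 0.43 = 0.687312.
That corresponds to a decrease of 31.3%.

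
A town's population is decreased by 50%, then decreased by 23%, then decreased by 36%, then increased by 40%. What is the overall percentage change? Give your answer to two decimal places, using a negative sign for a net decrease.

-65.50%

A 50% decrease multiplies by 0.5.
Then a 23% decrease: 0.5 × 0.77 = 0.385.
Then a 36% decrease: 0.385 × 0.64 = 0.2464.
Then a 40% increase: 0.2464 × 1.4 = 0.34496.
Overall factor 0.34496, i.e. -65.50%.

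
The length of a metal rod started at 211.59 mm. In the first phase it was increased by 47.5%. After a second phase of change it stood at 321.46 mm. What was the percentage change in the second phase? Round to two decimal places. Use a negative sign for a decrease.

3.00%

After the first phase: 211.59 × 1.475 = 312.09525.
Second-phase multiplier: 321.46 ÷ 312.09525 ≈ 1.030006.
That is a change of 3.00%.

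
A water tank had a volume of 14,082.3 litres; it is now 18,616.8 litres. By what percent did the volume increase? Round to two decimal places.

32.20%

Change: 18,616.8 − 14,082.3 = 4,534.5.
Relative to the original: 4,534.5 ÷ 14,082.3 ≈ 32.20%.
So the volume increased by 32.20%.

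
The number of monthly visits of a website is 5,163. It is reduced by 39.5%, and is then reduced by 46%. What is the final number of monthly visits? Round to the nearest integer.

1,687

After the 39.5% decrease: 5,163 × 0.605 = 3123.615.
46% decrease: 3123.615 × 0.54 = 1686.7521 ≈ 1,687.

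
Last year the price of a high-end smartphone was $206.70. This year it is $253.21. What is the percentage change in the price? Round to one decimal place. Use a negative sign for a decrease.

Change: $253.21 − $206.70 = $46.51.
Relative to the original: $46.51 ÷ $206.70 ≈ 22.5%.

22.5%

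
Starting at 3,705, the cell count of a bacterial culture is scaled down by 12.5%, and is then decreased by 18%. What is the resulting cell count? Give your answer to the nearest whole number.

Each change multiplies by a factor: 0.875 × 0.82 = 0.7175.
3,705 × 0.7175 = 2658.3375 ≈ 2,658.

2,658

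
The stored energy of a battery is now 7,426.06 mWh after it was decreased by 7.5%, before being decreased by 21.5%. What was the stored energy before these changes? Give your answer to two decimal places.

Undoing the 21.5% decrease: 7,426.06 ÷ 0.785 ≈ 9459.949045.
Undoing the 7.5% decrease: 9459.949045 ÷ 0.925 ≈ 10,226.97 mWh.

10,226.97 mWh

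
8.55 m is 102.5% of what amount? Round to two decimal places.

8.55 m ÷ 1.025 ≈ 8.34 m.

8.34 m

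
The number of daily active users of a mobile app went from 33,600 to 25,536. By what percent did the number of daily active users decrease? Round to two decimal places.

Change: 25,536 − 33,600 = -8,064.
Relative to the original: -8,064 ÷ 33,600 = -24.00%.
So the number of daily active users decreased by 24.00%.

24.00%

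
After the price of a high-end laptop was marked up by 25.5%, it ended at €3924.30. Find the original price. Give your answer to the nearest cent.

The overall multiplier applied was 1.255.
So the original price was €3924.30 ÷ 1.255 ≈ €3126.93.

€3126.93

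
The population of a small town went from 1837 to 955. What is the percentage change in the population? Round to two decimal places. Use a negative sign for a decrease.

-48.01%

Change: 955 − 1837 = -882.
Relative to the original: -882 ÷ 1837 ≈ -48.01%.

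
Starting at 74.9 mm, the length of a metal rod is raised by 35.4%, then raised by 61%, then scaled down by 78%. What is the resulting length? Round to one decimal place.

35.9 mm

Each change multiplies by a factor: 1.354 × 1.61 × 0.22 = 0.4795868.
74.9 × 0.4795868 = 35.92105132 ≈ 35.9.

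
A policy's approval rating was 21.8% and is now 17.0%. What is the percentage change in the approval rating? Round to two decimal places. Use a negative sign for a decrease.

The change is 17.0 − 21.8 = -4.8 percentage points.
Relative to the original 21.8%, that is -4.8 ÷ 21.8 ≈ -22.02%.

-22.02%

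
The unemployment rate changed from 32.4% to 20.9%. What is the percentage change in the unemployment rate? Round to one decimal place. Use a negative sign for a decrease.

The change is 20.9 − 32.4 = -11.5 percentage points.
Relative to the original 32.4%, that is -11.5 ÷ 32.4 ≈ -35.5%.

-35.5%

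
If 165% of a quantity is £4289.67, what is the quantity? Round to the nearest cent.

£4289.67 ÷ 1.65 = £2599.80.

£2599.80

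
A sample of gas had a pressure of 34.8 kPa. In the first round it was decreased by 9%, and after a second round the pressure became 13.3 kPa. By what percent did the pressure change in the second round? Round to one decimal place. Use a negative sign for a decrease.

-58.0%

After the first round: 34.8 × 0.91 = 31.668.
Second-round multiplier: 13.3 ÷ 31.668 ≈ 0.41998.
That is a change of -58.0%.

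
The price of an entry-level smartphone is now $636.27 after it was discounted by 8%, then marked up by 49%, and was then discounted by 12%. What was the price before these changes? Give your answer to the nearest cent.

$527.45

The overall multiplier applied was 0.92 × 1.49 × 0.88 = 1.206304.
So the original price was $636.27 ÷ 1.206304 ≈ $527.45.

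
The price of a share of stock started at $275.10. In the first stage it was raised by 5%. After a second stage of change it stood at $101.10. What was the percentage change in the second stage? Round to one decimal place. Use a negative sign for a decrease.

-65.0%

After the first stage: $275.10 × 1.05 = $288.855.
Second-stage multiplier: $101.10 ÷ $288.855 ≈ 0.35.
That is a change of -65.0%.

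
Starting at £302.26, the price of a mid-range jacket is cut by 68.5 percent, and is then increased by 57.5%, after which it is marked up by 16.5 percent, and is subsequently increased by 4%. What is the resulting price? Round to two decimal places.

£181.69

Each change multiplies by a factor: 0.315 × 1.575 × 1.165 × 1.04 = 0.60110505.
£302.26 × 0.60110505 = £181.690012413 ≈ £181.69.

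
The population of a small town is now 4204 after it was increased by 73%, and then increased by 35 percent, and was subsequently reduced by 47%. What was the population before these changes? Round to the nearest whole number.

3396

Undoing the 47% decrease: 4204 ÷ 0.53 ≈ 7932.075472.
Undoing the 35% increase: 7932.075472 ÷ 1.35 ≈ 5875.611461.
Undoing the 73% increase: 5875.611461 ÷ 1.73 ≈ 3396.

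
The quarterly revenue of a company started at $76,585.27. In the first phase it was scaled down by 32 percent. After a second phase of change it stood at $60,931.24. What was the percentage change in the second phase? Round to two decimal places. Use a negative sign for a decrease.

After the first phase: $76,585.27 × 0.68 = $52077.9836.
Second-phase multiplier: $60,931.24 ÷ $52077.9836 ≈ 1.17.
That is a change of 17.00%.

17.00%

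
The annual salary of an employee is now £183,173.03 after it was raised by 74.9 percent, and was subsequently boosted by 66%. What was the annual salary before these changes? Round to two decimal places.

£63,090.45

Undoing the 66% increase: £183,173.03 ÷ 1.66 ≈ £110345.198795.
Undoing the 74.9% increase: £110345.198795 ÷ 1.749 ≈ £63,090.45.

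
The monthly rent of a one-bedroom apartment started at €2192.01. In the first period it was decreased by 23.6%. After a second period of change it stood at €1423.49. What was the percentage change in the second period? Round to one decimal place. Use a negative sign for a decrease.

After the first period: €2192.01 × 0.764 = €1674.69564.
Second-period multiplier: €1423.49 ÷ €1674.69564 ≈ 0.85.
That is a change of -15.0%.

-15.0%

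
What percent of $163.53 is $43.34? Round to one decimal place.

$43.34 ÷ $163.53 ≈ 26.5%.

26.5%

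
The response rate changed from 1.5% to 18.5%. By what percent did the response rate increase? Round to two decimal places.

The change is 18.5 − 1.5 = 17.0 percentage points.
Relative to the original 1.5%, that is 17.0 ÷ 1.5 ≈ 1133.33%.
So the response rate rose by 1133.33%.

1133.33%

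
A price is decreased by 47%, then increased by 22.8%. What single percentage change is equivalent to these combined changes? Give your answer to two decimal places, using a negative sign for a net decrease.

-34.92%

The combined multiplier is 0.53 × 1.228 = 0.65084.
That corresponds to a decrease of 34.92%.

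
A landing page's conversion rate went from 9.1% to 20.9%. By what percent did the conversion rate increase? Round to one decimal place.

129.7%

The change is 20.9 − 9.1 = 11.8 percentage points.
Relative to the original 9.1%, that is 11.8 ÷ 9.1 ≈ 129.7%.
So the conversion rate rose by 129.7%.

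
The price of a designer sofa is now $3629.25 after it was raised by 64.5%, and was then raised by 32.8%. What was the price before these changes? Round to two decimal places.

$1661.32

The overall multiplier applied was 1.645 × 1.328 = 2.18456.
So the original price was $3629.25 ÷ 2.18456 ≈ $1661.32.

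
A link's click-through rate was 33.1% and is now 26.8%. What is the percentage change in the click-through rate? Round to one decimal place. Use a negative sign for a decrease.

-19.0%

The change is 26.8 − 33.1 = -6.3 percentage points.
Relative to the original 33.1%, that is -6.3 ÷ 33.1 ≈ -19.0%.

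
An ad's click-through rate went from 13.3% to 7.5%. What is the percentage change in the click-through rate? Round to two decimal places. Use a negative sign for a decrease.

-43.61%

The change is 7.5 − 13.3 = -5.8 percentage points.
Relative to the original 13.3%, that is -5.8 ÷ 13.3 ≈ -43.61%.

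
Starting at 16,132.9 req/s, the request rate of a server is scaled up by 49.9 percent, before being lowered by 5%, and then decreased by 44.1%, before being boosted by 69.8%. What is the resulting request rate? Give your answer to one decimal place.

21,806.6 req/s

After the 49.9% increase: 16,132.9 × 1.499 = 24183.2171.
5% decrease: 24183.2171 × 0.95 = 22974.056245.
Apply the 44.1% decrease: 22974.056245 × 0.559 = 12842.497440955.
After the 69.8% increase: 12842.497440955 × 1.698 = 21806.56065474159 ≈ 21,806.6.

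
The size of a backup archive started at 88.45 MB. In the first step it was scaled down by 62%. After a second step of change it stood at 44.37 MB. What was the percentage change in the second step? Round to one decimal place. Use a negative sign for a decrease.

32.0%

After the first step: 88.45 × 0.38 = 33.611.
Second-step multiplier: 44.37 ÷ 33.611 ≈ 1.3201.
That is a change of 32.0%.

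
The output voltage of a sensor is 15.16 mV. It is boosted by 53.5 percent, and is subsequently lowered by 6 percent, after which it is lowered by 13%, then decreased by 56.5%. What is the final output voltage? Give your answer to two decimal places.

Apply the 53.5% increase: 15.16 × 1.535 = 23.2706.
6% decrease: 23.2706 × 0.94 = 21.874364.
Apply the 13% decrease: 21.874364 × 0.87 = 19.03069668.
After the 56.5% decrease: 19.03069668 × 0.435 = 8.2783530558 ≈ 8.28.

8.28 mV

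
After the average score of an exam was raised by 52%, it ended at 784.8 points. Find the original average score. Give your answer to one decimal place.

516.3 points

The overall multiplier applied was 1.52.
So the original average score was 784.8 ÷ 1.52 ≈ 516.3 points.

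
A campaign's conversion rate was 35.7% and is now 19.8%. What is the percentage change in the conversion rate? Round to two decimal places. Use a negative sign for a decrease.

-44.54%

The change is 19.8 − 35.7 = -15.9 percentage points.
Relative to the original 35.7%, that is -15.9 ÷ 35.7 ≈ -44.54%.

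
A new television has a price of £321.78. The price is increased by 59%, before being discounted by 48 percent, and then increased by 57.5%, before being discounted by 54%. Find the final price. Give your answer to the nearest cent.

£192.75

59% increase: £321.78 × 1.59 = £511.6302.
After the 48% decrease: £511.6302 × 0.52 = £266.047704.
After the 57.5% increase: £266.047704 × 1.575 = £419.0251338.
Apply the 54% decrease: £419.0251338 × 0.46 = £192.751561548 ≈ £192.75.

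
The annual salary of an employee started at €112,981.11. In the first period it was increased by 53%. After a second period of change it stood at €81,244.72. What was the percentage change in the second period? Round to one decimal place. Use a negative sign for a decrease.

-53.0%

After the first period: €112,981.11 × 1.53 = €172861.0983.
Second-period multiplier: €81,244.72 ÷ €172861.0983 ≈ 0.47.
That is a change of -53.0%.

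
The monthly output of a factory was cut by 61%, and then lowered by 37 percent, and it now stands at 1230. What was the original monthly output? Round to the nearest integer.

The overall multiplier applied was 0.39 × 0.63 = 0.2457.
So the original monthly output was 1230 ÷ 0.2457 ≈ 5006.

5006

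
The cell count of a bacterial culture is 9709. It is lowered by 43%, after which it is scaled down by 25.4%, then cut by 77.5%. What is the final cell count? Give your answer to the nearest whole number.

929

43% decrease: 9709 × 0.57 = 5534.13.
25.4% decrease: 5534.13 × 0.746 = 4128.46098.
77.5% decrease: 4128.46098 × 0.225 = 928.9037205 ≈ 929.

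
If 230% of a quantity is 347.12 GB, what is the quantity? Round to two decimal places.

150.92 GB

347.12 GB ÷ 2.3 ≈ 150.92 GB.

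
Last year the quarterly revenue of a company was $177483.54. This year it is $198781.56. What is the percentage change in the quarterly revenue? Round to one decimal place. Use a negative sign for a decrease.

Change: $198781.56 − $177483.54 = $21298.02.
Relative to the original: $21298.02 ÷ $177483.54 ≈ 12.0%.

12.0%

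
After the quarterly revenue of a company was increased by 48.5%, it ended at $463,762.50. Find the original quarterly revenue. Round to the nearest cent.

$312,297.98

The overall multiplier applied was 1.485.
So the original quarterly revenue was $463,762.50 ÷ 1.485 ≈ $312,297.98.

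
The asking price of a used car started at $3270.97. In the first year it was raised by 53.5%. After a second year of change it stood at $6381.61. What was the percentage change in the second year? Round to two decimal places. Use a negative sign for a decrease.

After the first year: $3270.97 × 1.535 = $5020.93895.
Second-year multiplier: $6381.61 ÷ $5020.93895 ≈ 1.270999.
That is a change of 27.10%.

27.10%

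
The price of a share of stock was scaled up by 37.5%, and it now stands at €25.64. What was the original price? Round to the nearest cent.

€18.65

The overall multiplier applied was 1.375.
So the original price was €25.64 ÷ 1.375 ≈ €18.65.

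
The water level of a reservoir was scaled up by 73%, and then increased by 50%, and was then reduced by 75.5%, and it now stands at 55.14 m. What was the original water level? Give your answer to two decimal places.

86.73 m

Undoing the 75.5% decrease: 55.14 ÷ 0.245 ≈ 225.061224.
Undoing the 50% increase: 225.061224 ÷ 1.5 = 150.040816.
Undoing the 73% increase: 150.040816 ÷ 1.73 ≈ 86.73 m.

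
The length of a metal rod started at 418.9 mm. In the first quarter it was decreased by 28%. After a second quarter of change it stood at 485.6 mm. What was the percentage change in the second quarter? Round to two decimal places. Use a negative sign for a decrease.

61.00%

After the first quarter: 418.9 × 0.72 = 301.608.
Second-quarter multiplier: 485.6 ÷ 301.608 ≈ 1.610037.
That is a change of 61.00%.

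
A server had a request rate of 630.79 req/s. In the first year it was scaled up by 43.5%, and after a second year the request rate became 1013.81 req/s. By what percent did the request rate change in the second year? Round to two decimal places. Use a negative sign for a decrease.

After the first year: 630.79 × 1.435 = 905.18365.
Second-year multiplier: 1013.81 ÷ 905.18365 ≈ 1.120005.
That is a change of 12.00%.

12.00%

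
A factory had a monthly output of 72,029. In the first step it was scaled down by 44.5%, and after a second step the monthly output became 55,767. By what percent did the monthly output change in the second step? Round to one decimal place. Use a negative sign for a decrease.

39.5%

After the first step: 72,029 × 0.555 = 39976.095.
Second-step multiplier: 55,767 ÷ 39976.095 ≈ 1.39501.
That is a change of 39.5%.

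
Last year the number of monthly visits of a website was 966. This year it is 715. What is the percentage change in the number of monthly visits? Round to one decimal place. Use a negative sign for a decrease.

Change: 715 − 966 = -251.
Relative to the original: -251 ÷ 966 ≈ -26.0%.

-26.0%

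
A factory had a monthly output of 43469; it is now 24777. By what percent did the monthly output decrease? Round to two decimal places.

Change: 24777 − 43469 = -18692.
Relative to the original: -18692 ÷ 43469 ≈ -43.00%.
So the monthly output decreased by 43.00%.

43.00%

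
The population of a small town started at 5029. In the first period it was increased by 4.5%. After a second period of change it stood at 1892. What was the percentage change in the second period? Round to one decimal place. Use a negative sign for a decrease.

After the first period: 5029 × 1.045 = 5255.305.
Second-period multiplier: 1892 ÷ 5255.305 ≈ 0.36002.
That is a change of -64.0%.

-64.0%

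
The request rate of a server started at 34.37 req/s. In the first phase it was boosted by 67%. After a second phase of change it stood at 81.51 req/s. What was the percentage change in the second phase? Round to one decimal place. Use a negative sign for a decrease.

After the first phase: 34.37 × 1.67 = 57.3979.
Second-phase multiplier: 81.51 ÷ 57.3979 ≈ 1.42009.
That is a change of 42.0%.

42.0%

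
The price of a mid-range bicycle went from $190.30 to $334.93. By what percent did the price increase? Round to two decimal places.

76.00%

Change: $334.93 − $190.30 = $144.63.
Relative to the original: $144.63 ÷ $190.30 ≈ 76.00%.
So the price increased by 76.00%.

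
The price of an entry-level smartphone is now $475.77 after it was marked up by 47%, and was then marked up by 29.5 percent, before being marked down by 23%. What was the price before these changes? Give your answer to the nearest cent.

The overall multiplier applied was 1.47 × 1.295 × 0.77 = 1.4658105.
So the original price was $475.77 ÷ 1.4658105 ≈ $324.58.

$324.58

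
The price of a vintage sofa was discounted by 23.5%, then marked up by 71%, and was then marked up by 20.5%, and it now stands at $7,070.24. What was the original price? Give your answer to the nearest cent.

$4,485.28

Undoing the 20.5% increase: $7,070.24 ÷ 1.205 ≈ $5867.419087.
Undoing the 71% increase: $5867.419087 ÷ 1.71 ≈ $3431.239232.
Undoing the 23.5% decrease: $3431.239232 ÷ 0.765 ≈ $4,485.28.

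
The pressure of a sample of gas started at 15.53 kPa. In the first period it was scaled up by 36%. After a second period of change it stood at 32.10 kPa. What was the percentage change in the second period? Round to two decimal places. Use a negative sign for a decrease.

51.98%

After the first period: 15.53 × 1.36 = 21.1208.
Second-period multiplier: 32.10 ÷ 21.1208 ≈ 1.519829.
That is a change of 51.98%.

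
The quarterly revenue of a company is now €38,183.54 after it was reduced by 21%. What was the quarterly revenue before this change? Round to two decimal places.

€48,333.59

The overall multiplier applied was 0.79.
So the original quarterly revenue was €38,183.54 ÷ 0.79 ≈ €48,333.59.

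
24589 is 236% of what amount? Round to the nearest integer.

24589 ÷ 2.36 ≈ 10419.

10419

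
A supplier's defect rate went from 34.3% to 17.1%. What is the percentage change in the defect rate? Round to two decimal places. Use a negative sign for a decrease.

The change is 17.1 − 34.3 = -17.2 percentage points.
Relative to the original 34.3%, that is -17.2 ÷ 34.3 ≈ -50.15%.

-50.15%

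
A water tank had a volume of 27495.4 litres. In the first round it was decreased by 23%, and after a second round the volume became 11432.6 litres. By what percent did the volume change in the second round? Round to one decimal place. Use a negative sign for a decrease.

-46.0%

After the first round: 27495.4 × 0.77 = 21171.458.
Second-round multiplier: 11432.6 ÷ 21171.458 ≈ 0.54.
That is a change of -46.0%.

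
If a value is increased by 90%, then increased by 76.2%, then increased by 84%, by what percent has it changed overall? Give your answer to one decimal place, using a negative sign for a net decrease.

The combined multiplier is 1.9 × 1.762 × 1.84 = 6.159952.
That corresponds to an increase of 516.0%.

516.0%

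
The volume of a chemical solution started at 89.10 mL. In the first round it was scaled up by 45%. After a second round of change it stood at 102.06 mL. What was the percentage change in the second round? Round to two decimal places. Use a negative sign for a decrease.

After the first round: 89.10 × 1.45 = 129.195.
Second-round multiplier: 102.06 ÷ 129.195 ≈ 0.789969.
That is a change of -21.00%.

-21.00%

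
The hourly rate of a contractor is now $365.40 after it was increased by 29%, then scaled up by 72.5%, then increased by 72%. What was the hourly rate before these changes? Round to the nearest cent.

$95.47

Undoing the 72% increase: $365.40 ÷ 1.72 ≈ $212.44186.
Undoing the 72.5% increase: $212.44186 ÷ 1.725 ≈ $123.154701.
Undoing the 29% increase: $123.154701 ÷ 1.29 ≈ $95.47.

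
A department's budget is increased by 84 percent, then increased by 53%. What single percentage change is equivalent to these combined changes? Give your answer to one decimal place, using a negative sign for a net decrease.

181.5%

An 84% increase multiplies by 1.84.
Then a 53% increase: 1.84 × 1.53 = 2.8152.
Overall factor 2.8152, i.e. 181.5%.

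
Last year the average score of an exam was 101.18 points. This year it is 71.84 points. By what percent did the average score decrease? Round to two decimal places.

Change: 71.84 − 101.18 = -29.34.
Relative to the original: -29.34 ÷ 101.18 ≈ -29.00%.
So the average score decreased by 29.00%.

29.00%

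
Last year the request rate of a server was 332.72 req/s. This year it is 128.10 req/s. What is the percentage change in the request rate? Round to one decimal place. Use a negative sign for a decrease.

Change: 128.10 − 332.72 = -204.62.
Relative to the original: -204.62 ÷ 332.72 ≈ -61.5%.

-61.5%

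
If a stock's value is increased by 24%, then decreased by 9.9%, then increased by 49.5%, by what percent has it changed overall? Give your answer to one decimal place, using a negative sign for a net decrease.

A 24% increase multiplies by 1.24.
Then a 9.9% decrease: 1.24 × 0.901 = 1.11724.
Then a 49.5% increase: 1.11724 × 1.495 = 1.6702738.
Overall factor 1.6702738, i.e. 67.0%.

67.0%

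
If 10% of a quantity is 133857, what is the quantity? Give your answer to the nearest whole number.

1338570

133857 ÷ 0.1 = 1338570.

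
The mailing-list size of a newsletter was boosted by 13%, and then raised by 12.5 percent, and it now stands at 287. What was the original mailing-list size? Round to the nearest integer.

Undoing the 12.5% increase: 287 ÷ 1.125 ≈ 255.111111.
Undoing the 13% increase: 255.111111 ÷ 1.13 ≈ 226.

226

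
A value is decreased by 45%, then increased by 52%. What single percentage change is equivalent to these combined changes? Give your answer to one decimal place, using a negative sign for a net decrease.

-16.4%

A 45% decrease multiplies by 0.55.
Then a 52% increase: 0.55 × 1.52 = 0.836.
Overall factor 0.836, i.e. -16.4%.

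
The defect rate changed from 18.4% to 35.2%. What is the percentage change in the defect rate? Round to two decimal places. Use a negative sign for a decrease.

91.30%

The change is 35.2 − 18.4 = 16.8 percentage points.
Relative to the original 18.4%, that is 16.8 ÷ 18.4 ≈ 91.30%.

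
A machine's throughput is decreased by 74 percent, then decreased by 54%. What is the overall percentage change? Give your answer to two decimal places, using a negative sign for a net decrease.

A 74% decrease multiplies by 0.26.
Then a 54% decrease: 0.26 × 0.46 = 0.1196.
Overall factor 0.1196, i.e. -88.04%.

-88.04%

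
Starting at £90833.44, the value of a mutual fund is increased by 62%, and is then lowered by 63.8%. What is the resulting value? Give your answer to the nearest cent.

£53268.36

Apply the 62% increase: £90833.44 × 1.62 = £147150.1728.
After the 63.8% decrease: £147150.1728 × 0.362 = £53268.3625536 ≈ £53268.36.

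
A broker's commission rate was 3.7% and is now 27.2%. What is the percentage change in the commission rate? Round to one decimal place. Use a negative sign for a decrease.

The change is 27.2 − 3.7 = 23.5 percentage points.
Relative to the original 3.7%, that is 23.5 ÷ 3.7 ≈ 635.1%.

635.1%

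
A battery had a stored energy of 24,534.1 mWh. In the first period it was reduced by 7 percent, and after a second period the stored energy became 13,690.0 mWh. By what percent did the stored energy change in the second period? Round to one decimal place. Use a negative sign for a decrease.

After the first period: 24,534.1 × 0.93 = 22816.713.
Second-period multiplier: 13,690.0 ÷ 22816.713 ≈ 0.6.
That is a change of -40.0%.

-40.0%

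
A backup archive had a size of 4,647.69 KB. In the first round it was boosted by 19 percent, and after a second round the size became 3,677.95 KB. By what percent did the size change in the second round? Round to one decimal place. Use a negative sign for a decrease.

-33.5%

After the first round: 4,647.69 × 1.19 = 5530.7511.
Second-round multiplier: 3,677.95 ÷ 5530.7511 ≈ 0.665.
That is a change of -33.5%.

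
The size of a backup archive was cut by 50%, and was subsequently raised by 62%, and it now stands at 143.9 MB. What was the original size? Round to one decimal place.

Undoing the 62% increase: 143.9 ÷ 1.62 ≈ 88.82716.
Undoing the 50% decrease: 88.82716 ÷ 0.5 ≈ 177.7 MB.

177.7 MB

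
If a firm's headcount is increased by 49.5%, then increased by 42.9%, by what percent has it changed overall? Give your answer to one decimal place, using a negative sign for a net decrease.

113.6%

The combined multiplier is 1.495 × 1.429 = 2.136355.
That corresponds to an increase of 113.6%.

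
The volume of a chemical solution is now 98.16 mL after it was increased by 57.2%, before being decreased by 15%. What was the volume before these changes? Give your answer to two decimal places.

The overall multiplier applied was 1.572 × 0.85 = 1.3362.
So the original volume was 98.16 ÷ 1.3362 ≈ 73.46 mL.

73.46 mL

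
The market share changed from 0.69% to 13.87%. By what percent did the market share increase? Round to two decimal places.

The change is 13.87 − 0.69 = 13.18 percentage points.
Relative to the original 0.69%, that is 13.18 ÷ 0.69 ≈ 1910.14%.
So the market share rose by 1910.14%.

1910.14%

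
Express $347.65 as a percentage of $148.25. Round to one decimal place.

234.5%

$347.65 ÷ $148.25 ≈ 234.5%.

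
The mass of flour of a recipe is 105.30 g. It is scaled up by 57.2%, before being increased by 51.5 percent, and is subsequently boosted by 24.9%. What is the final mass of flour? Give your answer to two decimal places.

313.22 g

Apply the 57.2% increase: 105.30 × 1.572 = 165.5316.
After the 51.5% increase: 165.5316 × 1.515 = 250.780374.
After the 24.9% increase: 250.780374 × 1.249 = 313.224687126 ≈ 313.22.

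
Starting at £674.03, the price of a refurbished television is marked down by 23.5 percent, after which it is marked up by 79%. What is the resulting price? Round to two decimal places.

£922.98

Each change multiplies by a factor: 0.765 × 1.79 = 1.36935.
£674.03 × 1.36935 = £922.9829805 ≈ £922.98.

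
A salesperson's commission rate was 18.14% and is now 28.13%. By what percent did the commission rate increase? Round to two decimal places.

55.07%

The change is 28.13 − 18.14 = 9.99 percentage points.
Relative to the original 18.14%, that is 9.99 ÷ 18.14 ≈ 55.07%.
So the commission rate rose by 55.07%.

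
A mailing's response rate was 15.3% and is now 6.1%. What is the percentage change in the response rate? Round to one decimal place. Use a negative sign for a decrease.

The change is 6.1 − 15.3 = -9.2 percentage points.
Relative to the original 15.3%, that is -9.2 ÷ 15.3 ≈ -60.1%.

-60.1%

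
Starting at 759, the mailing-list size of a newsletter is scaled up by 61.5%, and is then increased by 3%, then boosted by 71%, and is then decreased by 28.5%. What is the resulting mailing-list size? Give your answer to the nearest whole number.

1544

Apply the 61.5% increase: 759 × 1.615 = 1225.785.
3% increase: 1225.785 × 1.03 = 1262.55855.
Apply the 71% increase: 1262.55855 × 1.71 = 2158.9751205.
28.5% decrease: 2158.9751205 × 0.715 = 1543.6672111575 ≈ 1544.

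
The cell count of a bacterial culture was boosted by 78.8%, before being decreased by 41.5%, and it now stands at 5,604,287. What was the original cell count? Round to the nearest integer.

The overall multiplier applied was 1.788 × 0.585 = 1.04598.
So the original cell count was 5,604,287 ÷ 1.04598 ≈ 5,357,929.

5,357,929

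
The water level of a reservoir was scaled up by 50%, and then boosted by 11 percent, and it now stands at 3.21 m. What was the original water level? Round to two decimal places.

1.93 m

Undoing the 11% increase: 3.21 ÷ 1.11 ≈ 2.891892.
Undoing the 50% increase: 2.891892 ÷ 1.5 ≈ 1.93 m.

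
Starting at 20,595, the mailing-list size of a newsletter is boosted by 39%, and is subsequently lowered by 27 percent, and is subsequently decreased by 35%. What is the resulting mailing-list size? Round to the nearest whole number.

13,584

Apply the 39% increase: 20,595 × 1.39 = 28627.05.
After the 27% decrease: 28627.05 × 0.73 = 20897.7465.
Apply the 35% decrease: 20897.7465 × 0.65 = 13583.535225 ≈ 13,584.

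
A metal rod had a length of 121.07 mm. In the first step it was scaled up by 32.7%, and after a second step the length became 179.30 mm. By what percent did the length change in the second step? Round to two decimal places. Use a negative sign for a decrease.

After the first step: 121.07 × 1.327 = 160.65989.
Second-step multiplier: 179.30 ÷ 160.65989 ≈ 1.116022.
That is a change of 11.60%.

11.60%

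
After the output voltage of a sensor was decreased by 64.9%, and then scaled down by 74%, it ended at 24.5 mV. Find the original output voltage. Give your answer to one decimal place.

The overall multiplier applied was 0.351 × 0.26 = 0.09126.
So the original output voltage was 24.5 ÷ 0.09126 ≈ 268.5 mV.

268.5 mV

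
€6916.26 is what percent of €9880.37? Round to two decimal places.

€6916.26 ÷ €9880.37 ≈ 70.00%.

70.00%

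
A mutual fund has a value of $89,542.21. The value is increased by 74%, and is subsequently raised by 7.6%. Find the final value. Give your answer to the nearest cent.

Apply the 74% increase: $89,542.21 × 1.74 = $155803.4454.
After the 7.6% increase: $155803.4454 × 1.076 = $167644.5072504 ≈ $167,644.51.

$167,644.51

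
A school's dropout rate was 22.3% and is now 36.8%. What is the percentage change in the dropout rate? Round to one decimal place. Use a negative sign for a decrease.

65.0%

The change is 36.8 − 22.3 = 14.5 percentage points.
Relative to the original 22.3%, that is 14.5 ÷ 22.3 ≈ 65.0%.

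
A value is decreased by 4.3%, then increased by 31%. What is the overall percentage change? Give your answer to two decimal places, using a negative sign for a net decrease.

25.37%

The combined multiplier is 0.957 × 1.31 = 1.25367.
That corresponds to an increase of 25.37%.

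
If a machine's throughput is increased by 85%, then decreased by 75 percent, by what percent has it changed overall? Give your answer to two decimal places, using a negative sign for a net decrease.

-53.75%

An 85% increase multiplies by 1.85.
Then a 75% decrease: 1.85 × 0.25 = 0.4625.
Overall factor 0.4625, i.e. -53.75%.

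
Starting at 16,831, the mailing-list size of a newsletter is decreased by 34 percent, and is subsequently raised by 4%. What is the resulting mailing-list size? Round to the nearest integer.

Each change multiplies by a factor: 0.66 × 1.04 = 0.6864.
16,831 × 0.6864 = 11552.7984 ≈ 11,553.

11,553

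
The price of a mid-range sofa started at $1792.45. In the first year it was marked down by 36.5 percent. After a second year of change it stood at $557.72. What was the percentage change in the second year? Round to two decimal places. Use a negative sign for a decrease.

After the first year: $1792.45 × 0.635 = $1138.20575.
Second-year multiplier: $557.72 ÷ $1138.20575 ≈ 0.489999.
That is a change of -51.00%.

-51.00%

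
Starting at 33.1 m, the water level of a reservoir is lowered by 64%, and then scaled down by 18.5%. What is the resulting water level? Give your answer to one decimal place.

9.7 m

64% decrease: 33.1 × 0.36 = 11.916.
Apply the 18.5% decrease: 11.916 × 0.815 = 9.71154 ≈ 9.7.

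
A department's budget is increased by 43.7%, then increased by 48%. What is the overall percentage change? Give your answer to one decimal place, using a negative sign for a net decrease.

112.7%

The combined multiplier is 1.437 × 1.48 = 2.12676.
That corresponds to an increase of 112.7%.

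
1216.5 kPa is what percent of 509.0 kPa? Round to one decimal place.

1216.5 kPa ÷ 509.0 kPa ≈ 239.0%.

239.0%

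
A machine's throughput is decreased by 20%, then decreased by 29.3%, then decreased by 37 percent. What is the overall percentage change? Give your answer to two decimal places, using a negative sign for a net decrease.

A 20% decrease multiplies by 0.8.
Then a 29.3% decrease: 0.8 × 0.707 = 0.5656.
Then a 37% decrease: 0.5656 × 0.63 = 0.356328.
Overall factor 0.356328, i.e. -64.37%.

-64.37%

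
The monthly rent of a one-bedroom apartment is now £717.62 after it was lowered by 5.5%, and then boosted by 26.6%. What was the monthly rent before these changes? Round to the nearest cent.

The overall multiplier applied was 0.945 × 1.266 = 1.19637.
So the original monthly rent was £717.62 ÷ 1.19637 ≈ £599.83.

£599.83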